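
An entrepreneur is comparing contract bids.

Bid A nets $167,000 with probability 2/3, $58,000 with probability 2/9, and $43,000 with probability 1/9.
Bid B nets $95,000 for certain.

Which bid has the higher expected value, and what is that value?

Bid A ($129,000)

Bid A = 2/3 × 167000 + 2/9 × 58000 + 1/9 × 43000 = 111333.3333 + 12888.8889 + 4777.7778 = 129000
Bid B: 95000 (certain)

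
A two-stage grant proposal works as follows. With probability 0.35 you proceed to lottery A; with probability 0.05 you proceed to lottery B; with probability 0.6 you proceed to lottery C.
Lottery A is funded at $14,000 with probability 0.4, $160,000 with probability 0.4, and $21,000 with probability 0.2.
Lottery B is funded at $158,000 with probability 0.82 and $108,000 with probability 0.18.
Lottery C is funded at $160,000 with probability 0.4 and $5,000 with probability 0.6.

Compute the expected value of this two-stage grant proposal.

EV(A) = 0.4 × 14000 + 0.4 × 160000 + 0.2 × 21000 = 5600 + 64000 + 4200 = 73800
EV(B) = 0.82 × 158000 + 0.18 × 108000 = 129560 + 19440 = 149000
EV(C) = 0.4 × 160000 + 0.6 × 5000 = 64000 + 3000 = 67000
Overall = 0.35 × 73800 + 0.05 × 149000 + 0.6 × 67000 = 25830 + 7450 + 40200 = 73480

$73,480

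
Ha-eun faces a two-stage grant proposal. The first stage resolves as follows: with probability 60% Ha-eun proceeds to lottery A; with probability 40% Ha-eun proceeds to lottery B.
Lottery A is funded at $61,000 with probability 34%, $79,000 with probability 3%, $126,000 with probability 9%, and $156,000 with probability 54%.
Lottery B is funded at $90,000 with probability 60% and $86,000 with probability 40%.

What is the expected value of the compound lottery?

EV(A) = 0.34 × 61000 + 0.03 × 79000 + 0.09 × 126000 + 0.54 × 156000 = 20740 + 2370 + 11340 + 84240 = 118690
EV(B) = 0.6 × 90000 + 0.4 × 86000 = 54000 + 34400 = 88400
Overall = 0.6 × 118690 + 0.4 × 88400 = 71214 + 35360 = 106574

$106,574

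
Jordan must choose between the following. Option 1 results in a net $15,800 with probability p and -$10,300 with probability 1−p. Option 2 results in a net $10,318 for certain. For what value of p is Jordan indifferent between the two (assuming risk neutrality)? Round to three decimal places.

p·15800 + (1−p)·(-10300) = 10318
26100p − 10300 = 10318
p = (10318 + 10300) / 26100

p = 0.790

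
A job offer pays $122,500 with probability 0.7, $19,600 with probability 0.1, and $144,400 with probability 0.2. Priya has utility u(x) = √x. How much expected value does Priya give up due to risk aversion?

E[u] = 0.7·√122500 + 0.1·√19600 + 0.2·√144400 = 0.7·350 + 0.1·140 + 0.2·380 = 335
CE = (335)² = 112225
Risk premium = EV − CE = 116590 − 112225 = 4365

$4,365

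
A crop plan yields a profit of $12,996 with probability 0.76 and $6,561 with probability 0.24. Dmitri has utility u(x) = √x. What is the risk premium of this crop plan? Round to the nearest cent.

$198.63

E[u] = 0.76·√12996 + 0.24·√6561 = 0.76·114 + 0.24·81 = 106.08
CE = (106.08)² = 11252.9664
Risk premium = EV − CE = 11451.6 − 11252.9664 = 198.6336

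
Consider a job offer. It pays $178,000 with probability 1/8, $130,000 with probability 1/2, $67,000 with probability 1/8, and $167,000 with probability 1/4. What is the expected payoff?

$137,375

EV = 1/8 × 178000 + 1/2 × 130000 + 1/8 × 67000 + 1/4 × 167000 = 22250 + 65000 + 8375 + 41750 = 137375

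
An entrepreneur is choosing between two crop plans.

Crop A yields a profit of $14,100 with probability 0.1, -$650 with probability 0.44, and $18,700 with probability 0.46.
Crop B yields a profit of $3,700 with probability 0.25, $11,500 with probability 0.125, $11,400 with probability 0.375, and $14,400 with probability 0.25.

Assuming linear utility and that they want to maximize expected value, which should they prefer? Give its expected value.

Crop B ($10,237.50)

Crop A = 0.1 × 14100 + 0.44 × (-650) + 0.46 × 18700 = 1410 − 286 + 8602 = 9726
Crop B = 0.25 × 3700 + 0.125 × 11500 + 0.375 × 11400 + 0.25 × 14400 = 925 + 1437.5 + 4275 + 3600 = 10237.5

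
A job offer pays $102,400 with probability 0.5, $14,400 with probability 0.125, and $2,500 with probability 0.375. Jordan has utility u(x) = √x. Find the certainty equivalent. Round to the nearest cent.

$37,539.06

E[u] = 0.5·√102400 + 0.125·√14400 + 0.375·√2500 = 0.5·320 + 0.125·120 + 0.375·50 = 193.75
CE = (193.75)² = 37539.0625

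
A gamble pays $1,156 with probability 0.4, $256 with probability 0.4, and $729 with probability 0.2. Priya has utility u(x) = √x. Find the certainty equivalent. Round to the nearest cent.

E[u] = 0.4·√1156 + 0.4·√256 + 0.2·√729 = 0.4·34 + 0.4·16 + 0.2·27 = 25.4
CE = (25.4)² = 645.16

$645.16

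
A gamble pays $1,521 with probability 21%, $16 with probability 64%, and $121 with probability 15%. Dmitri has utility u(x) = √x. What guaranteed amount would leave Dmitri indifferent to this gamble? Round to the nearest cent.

$153.76

E[u] = 0.21·√1521 + 0.64·√16 + 0.15·√121 = 0.21·39 + 0.64·4 + 0.15·11 = 12.4
CE = (12.4)² = 153.76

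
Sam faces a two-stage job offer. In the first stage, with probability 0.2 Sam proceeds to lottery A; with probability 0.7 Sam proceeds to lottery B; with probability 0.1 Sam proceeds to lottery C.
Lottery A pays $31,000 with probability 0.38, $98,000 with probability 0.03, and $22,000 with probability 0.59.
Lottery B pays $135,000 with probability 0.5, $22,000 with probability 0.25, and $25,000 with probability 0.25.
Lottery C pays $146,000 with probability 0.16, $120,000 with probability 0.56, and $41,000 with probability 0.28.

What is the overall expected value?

EV(A) = 0.38 × 31000 + 0.03 × 98000 + 0.59 × 22000 = 11780 + 2940 + 12980 = 27700
EV(B) = 0.5 × 135000 + 0.25 × 22000 + 0.25 × 25000 = 67500 + 5500 + 6250 = 79250
EV(C) = 0.16 × 146000 + 0.56 × 120000 + 0.28 × 41000 = 23360 + 67200 + 11480 = 102040
Overall = 0.2 × 27700 + 0.7 × 79250 + 0.1 × 102040 = 5540 + 55475 + 10204 = 71219

$71,219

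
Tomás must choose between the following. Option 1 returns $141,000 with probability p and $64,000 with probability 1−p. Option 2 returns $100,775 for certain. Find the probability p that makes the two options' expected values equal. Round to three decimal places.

p = 0.478

p·141000 + (1−p)·64000 = 100775
77000p + 64000 = 100775
p = (100775 − 64000) / 77000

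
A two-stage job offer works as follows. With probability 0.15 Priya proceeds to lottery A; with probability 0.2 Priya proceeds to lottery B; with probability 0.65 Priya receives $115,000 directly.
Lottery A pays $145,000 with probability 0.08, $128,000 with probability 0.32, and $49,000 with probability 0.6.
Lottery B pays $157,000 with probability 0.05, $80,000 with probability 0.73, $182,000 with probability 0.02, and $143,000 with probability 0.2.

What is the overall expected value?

$106,742

EV(A) = 0.08 × 145000 + 0.32 × 128000 + 0.6 × 49000 = 11600 + 40960 + 29400 = 81960
EV(B) = 0.05 × 157000 + 0.73 × 80000 + 0.02 × 182000 + 0.2 × 143000 = 7850 + 58400 + 3640 + 28600 = 98490
Branch C: 115000 (certain)
Overall = 0.15 × 81960 + 0.2 × 98490 + 0.65 × 115000 = 12294 + 19698 + 74750 = 106742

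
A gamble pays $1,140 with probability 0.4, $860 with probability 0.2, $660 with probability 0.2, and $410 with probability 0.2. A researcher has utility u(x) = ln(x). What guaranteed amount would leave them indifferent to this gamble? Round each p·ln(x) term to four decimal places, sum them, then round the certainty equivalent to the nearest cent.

E[u] = 0.4·ln(1140) + 0.2·ln(860) + 0.2·ln(660) + 0.2·ln(410) = 2.8155 + 1.3514 + 1.2984 + 1.2032 = 6.6685
CE = e^6.6685 ≈ 787.21

$787.21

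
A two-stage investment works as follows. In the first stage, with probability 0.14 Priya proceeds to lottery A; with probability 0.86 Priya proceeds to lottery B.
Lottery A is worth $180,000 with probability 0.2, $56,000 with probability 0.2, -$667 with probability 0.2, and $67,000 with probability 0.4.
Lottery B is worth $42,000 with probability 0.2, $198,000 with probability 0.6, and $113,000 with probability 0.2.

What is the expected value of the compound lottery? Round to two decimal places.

$139,169.32

EV(A) = 0.2 × 180000 + 0.2 × 56000 + 0.2 × (-667) + 0.4 × 67000 = 36000 + 11200 − 133.4 + 26800 = 73866.6
EV(B) = 0.2 × 42000 + 0.6 × 198000 + 0.2 × 113000 = 8400 + 118800 + 22600 = 149800
Overall = 0.14 × 73866.6 + 0.86 × 149800 = 10341.324 + 128828 = 139169.324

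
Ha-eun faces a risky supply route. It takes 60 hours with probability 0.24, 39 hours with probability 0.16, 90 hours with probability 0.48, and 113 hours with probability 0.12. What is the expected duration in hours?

77.4 hours

EV = 0.24 × 60 + 0.16 × 39 + 0.48 × 90 + 0.12 × 113 = 14.4 + 6.24 + 43.2 + 13.56 = 77.4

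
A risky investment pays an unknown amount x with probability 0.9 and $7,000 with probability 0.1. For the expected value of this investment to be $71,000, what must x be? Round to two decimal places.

x = $78,111.11

0.9·x + 0.1·7000 = 71000
0.9·x = 71000 − 700 = 70300
x = 70300 / 0.9 = 78111.1111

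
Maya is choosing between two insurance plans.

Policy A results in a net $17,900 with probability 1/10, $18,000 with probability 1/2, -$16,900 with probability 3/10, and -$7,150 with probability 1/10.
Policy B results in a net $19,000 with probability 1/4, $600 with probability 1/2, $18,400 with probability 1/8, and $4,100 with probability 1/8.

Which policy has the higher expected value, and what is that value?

Policy A = 1/10 × 17900 + 1/2 × 18000 + 3/10 × (-16900) + 1/10 × (-7150) = 1790 + 9000 − 5070 − 715 = 5005
Policy B = 1/4 × 19000 + 1/2 × 600 + 1/8 × 18400 + 1/8 × 4100 = 4750 + 300 + 2300 + 512.5 = 7862.5

Policy B ($7,862.50)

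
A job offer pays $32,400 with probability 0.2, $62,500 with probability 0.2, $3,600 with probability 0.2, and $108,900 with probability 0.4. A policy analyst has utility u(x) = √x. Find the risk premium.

E[u] = 0.2·√32400 + 0.2·√62500 + 0.2·√3600 + 0.4·√108900 = 0.2·180 + 0.2·250 + 0.2·60 + 0.4·330 = 230
CE = (230)² = 52900
Risk premium = EV − CE = 63260 − 52900 = 10360

$10,360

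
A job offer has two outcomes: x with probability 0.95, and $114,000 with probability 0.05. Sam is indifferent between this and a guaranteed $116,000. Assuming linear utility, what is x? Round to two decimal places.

0.95·x + 0.05·114000 = 116000
0.95·x = 116000 − 5700 = 110300
x = 110300 / 0.95 = 116105.2632

x = $116,105.26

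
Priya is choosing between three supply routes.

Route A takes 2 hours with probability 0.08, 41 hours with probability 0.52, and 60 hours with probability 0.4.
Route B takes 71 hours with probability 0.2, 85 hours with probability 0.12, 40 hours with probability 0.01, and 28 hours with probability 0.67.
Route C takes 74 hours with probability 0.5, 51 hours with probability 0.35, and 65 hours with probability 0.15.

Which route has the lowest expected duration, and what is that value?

Route B (43.56 hours)

Route A = 0.08 × 2 + 0.52 × 41 + 0.4 × 60 = 0.16 + 21.32 + 24 = 45.48
Route B = 0.2 × 71 + 0.12 × 85 + 0.01 × 40 + 0.67 × 28 = 14.2 + 10.2 + 0.4 + 18.76 = 43.56
Route C = 0.5 × 74 + 0.35 × 51 + 0.15 × 65 = 37 + 17.85 + 9.75 = 64.6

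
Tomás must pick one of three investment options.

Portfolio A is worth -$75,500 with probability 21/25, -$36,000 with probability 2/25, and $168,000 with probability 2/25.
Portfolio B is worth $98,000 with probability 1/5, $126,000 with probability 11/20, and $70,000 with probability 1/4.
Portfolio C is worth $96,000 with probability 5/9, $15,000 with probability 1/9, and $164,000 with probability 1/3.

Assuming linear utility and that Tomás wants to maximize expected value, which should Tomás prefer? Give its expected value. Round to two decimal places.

Portfolio C ($109,666.67)

Portfolio A = 21/25 × (-75500) + 2/25 × (-36000) + 2/25 × 168000 = -63420 − 2880 + 13440 = -52860
Portfolio B = 1/5 × 98000 + 11/20 × 126000 + 1/4 × 70000 = 19600 + 69300 + 17500 = 106400
Portfolio C = 5/9 × 96000 + 1/9 × 15000 + 1/3 × 164000 = 53333.3333 + 1666.6667 + 54666.6667 = 109666.6667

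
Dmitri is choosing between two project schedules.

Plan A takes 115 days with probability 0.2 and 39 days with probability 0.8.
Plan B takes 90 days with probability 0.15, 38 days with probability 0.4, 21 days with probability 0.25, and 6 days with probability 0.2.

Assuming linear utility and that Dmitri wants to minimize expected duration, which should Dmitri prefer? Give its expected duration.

Plan A = 0.2 × 115 + 0.8 × 39 = 23 + 31.2 = 54.2
Plan B = 0.15 × 90 + 0.4 × 38 + 0.25 × 21 + 0.2 × 6 = 13.5 + 15.2 + 5.25 + 1.2 = 35.15

Plan B (35.15 days)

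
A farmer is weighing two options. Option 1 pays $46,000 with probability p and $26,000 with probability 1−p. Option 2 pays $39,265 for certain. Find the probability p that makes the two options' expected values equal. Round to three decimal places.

p·46000 + (1−p)·26000 = 39265
20000p + 26000 = 39265
p = (39265 − 26000) / 20000

p = 0.663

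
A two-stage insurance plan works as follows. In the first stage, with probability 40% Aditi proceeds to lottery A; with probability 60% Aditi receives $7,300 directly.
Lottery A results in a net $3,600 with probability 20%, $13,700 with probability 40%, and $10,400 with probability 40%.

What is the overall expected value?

$8,524

EV(A) = 0.2 × 3600 + 0.4 × 13700 + 0.4 × 10400 = 720 + 5480 + 4160 = 10360
Branch B: 7300 (certain)
Overall = 0.4 × 10360 + 0.6 × 7300 = 4144 + 4380 = 8524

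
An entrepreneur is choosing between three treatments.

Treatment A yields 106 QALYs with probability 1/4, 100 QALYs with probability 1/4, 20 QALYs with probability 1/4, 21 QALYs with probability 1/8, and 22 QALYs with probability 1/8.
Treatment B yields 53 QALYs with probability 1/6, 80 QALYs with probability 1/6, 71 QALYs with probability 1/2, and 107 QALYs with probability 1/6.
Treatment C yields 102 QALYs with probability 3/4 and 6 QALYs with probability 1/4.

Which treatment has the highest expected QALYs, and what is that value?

Treatment C (78 QALYs)

Treatment A = 1/4 × 106 + 1/4 × 100 + 1/4 × 20 + 1/8 × 21 + 1/8 × 22 = 26.5 + 25 + 5 + 2.625 + 2.75 = 61.875
Treatment B = 1/6 × 53 + 1/6 × 80 + 1/2 × 71 + 1/6 × 107 = 8.8333 + 13.3333 + 35.5 + 17.8333 = 75.5
Treatment C = 3/4 × 102 + 1/4 × 6 = 76.5 + 1.5 = 78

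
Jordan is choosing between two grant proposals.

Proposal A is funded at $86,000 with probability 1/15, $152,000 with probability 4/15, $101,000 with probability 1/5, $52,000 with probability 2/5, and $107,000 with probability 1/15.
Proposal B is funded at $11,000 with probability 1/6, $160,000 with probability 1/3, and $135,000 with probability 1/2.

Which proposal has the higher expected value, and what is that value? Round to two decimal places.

Proposal B ($122,666.67)

Proposal A = 1/15 × 86000 + 4/15 × 152000 + 1/5 × 101000 + 2/5 × 52000 + 1/15 × 107000 = 5733.3333 + 40533.3333 + 20200 + 20800 + 7133.3333 = 94400
Proposal B = 1/6 × 11000 + 1/3 × 160000 + 1/2 × 135000 = 1833.3333 + 53333.3333 + 67500 = 122666.6667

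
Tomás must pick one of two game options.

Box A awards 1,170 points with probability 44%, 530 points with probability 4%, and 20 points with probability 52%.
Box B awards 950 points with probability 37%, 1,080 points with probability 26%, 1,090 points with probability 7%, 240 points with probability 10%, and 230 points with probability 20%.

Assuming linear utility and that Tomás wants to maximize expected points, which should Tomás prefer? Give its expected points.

Box B (778.6 points)

Box A = 0.44 × 1170 + 0.04 × 530 + 0.52 × 20 = 514.8 + 21.2 + 10.4 = 546.4
Box B = 0.37 × 950 + 0.26 × 1080 + 0.07 × 1090 + 0.1 × 240 + 0.2 × 230 = 351.5 + 280.8 + 76.3 + 24 + 46 = 778.6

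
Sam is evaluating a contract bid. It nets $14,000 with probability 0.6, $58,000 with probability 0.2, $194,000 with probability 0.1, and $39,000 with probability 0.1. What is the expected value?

EV = 0.6 × 14000 + 0.2 × 58000 + 0.1 × 194000 + 0.1 × 39000 = 8400 + 11600 + 19400 + 3900 = 43300

$43,300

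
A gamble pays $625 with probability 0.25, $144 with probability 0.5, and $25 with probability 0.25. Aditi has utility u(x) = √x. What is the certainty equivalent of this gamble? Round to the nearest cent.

E[u] = 0.25·√625 + 0.5·√144 + 0.25·√25 = 0.25·25 + 0.5·12 + 0.25·5 = 13.5
CE = (13.5)² = 182.25

$182.25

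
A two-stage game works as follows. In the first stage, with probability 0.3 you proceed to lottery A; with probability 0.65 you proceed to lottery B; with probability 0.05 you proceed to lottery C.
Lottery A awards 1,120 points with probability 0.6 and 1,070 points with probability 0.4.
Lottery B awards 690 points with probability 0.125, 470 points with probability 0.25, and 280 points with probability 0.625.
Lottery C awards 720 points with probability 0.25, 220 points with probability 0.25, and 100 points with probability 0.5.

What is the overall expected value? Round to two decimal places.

EV(A) = 0.6 × 1120 + 0.4 × 1070 = 672 + 428 = 1100
EV(B) = 0.125 × 690 + 0.25 × 470 + 0.625 × 280 = 86.25 + 117.5 + 175 = 378.75
EV(C) = 0.25 × 720 + 0.25 × 220 + 0.5 × 100 = 180 + 55 + 50 = 285
Overall = 0.3 × 1100 + 0.65 × 378.75 + 0.05 × 285 = 330 + 246.1875 + 14.25 = 590.4375

590.44 points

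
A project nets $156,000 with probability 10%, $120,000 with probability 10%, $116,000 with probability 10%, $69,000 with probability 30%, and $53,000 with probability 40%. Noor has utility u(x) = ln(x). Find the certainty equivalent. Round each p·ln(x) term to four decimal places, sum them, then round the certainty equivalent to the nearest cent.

$74,996.75

E[u] = 0.1·ln(156000) + 0.1·ln(120000) + 0.1·ln(116000) + 0.3·ln(69000) + 0.4·ln(53000) = 1.1958 + 1.1695 + 1.1661 + 3.3426 + 4.3512 = 11.2252
CE = e^11.2252 ≈ 74996.75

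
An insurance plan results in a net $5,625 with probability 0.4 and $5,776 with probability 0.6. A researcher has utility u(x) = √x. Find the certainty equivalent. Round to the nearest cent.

E[u] = 0.4·√5625 + 0.6·√5776 = 0.4·75 + 0.6·76 = 75.6
CE = (75.6)² = 5715.36

$5,715.36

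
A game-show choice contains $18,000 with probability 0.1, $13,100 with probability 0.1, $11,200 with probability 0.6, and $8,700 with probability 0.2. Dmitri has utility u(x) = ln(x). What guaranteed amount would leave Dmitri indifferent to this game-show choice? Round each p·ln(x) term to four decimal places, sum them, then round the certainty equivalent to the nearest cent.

E[u] = 0.1·ln(18000) + 0.1·ln(13100) + 0.6·ln(11200) + 0.2·ln(8700) = 0.9798 + 0.9480 + 5.5942 + 1.8142 = 9.3362
CE = e^9.3362 ≈ 11341.23

$11,341.23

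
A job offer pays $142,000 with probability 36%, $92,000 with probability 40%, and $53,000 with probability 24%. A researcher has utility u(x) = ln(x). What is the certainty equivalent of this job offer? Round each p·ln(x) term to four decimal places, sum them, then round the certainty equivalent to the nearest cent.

E[u] = 0.36·ln(142000) + 0.4·ln(92000) + 0.24·ln(53000) = 4.2709 + 4.5718 + 2.6107 = 11.4534
CE = e^11.4534 ≈ 94221.15

$94,221.15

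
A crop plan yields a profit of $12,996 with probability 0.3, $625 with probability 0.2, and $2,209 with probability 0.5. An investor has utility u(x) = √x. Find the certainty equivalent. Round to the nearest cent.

$3,931.29

E[u] = 0.3·√12996 + 0.2·√625 + 0.5·√2209 = 0.3·114 + 0.2·25 + 0.5·47 = 62.7
CE = (62.7)² = 3931.29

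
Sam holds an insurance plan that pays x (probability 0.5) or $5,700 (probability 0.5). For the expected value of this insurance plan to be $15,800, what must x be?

0.5·x + 0.5·5700 = 15800
0.5·x = 15800 − 2850 = 12950
x = 12950 / 0.5 = 25900

x = $25,900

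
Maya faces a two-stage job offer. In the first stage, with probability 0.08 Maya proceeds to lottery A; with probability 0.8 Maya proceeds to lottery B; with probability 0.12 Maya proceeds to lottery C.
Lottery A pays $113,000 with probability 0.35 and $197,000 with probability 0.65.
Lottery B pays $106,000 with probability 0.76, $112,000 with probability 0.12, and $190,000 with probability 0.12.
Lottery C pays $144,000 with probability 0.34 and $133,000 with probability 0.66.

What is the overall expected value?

EV(A) = 0.35 × 113000 + 0.65 × 197000 = 39550 + 128050 = 167600
EV(B) = 0.76 × 106000 + 0.12 × 112000 + 0.12 × 190000 = 80560 + 13440 + 22800 = 116800
EV(C) = 0.34 × 144000 + 0.66 × 133000 = 48960 + 87780 = 136740
Overall = 0.08 × 167600 + 0.8 × 116800 + 0.12 × 136740 = 13408 + 93440 + 16408.8 = 123256.8

$123,256.80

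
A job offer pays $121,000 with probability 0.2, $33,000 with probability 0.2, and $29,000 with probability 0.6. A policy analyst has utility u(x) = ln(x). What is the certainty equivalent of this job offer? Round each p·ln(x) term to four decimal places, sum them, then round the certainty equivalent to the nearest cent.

E[u] = 0.2·ln(121000) + 0.2·ln(33000) + 0.6·ln(29000) = 2.3407 + 2.0809 + 6.1650 = 10.5866
CE = e^10.5866 ≈ 39600.62

$39,600.62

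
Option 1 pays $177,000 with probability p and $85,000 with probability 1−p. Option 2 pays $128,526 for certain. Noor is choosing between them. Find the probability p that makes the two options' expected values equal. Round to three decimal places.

p·177000 + (1−p)·85000 = 128526
92000p + 85000 = 128526
p = (128526 − 85000) / 92000

p = 0.473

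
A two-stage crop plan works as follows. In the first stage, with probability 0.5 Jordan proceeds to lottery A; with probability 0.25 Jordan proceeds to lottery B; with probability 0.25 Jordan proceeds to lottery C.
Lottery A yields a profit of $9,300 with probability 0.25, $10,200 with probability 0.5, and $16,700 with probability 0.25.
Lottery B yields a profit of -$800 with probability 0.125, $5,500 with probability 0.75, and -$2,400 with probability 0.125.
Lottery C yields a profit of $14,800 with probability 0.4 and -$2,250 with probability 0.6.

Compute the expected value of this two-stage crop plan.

EV(A) = 0.25 × 9300 + 0.5 × 10200 + 0.25 × 16700 = 2325 + 5100 + 4175 = 11600
EV(B) = 0.125 × (-800) + 0.75 × 5500 + 0.125 × (-2400) = -100 + 4125 − 300 = 3725
EV(C) = 0.4 × 14800 + 0.6 × (-2250) = 5920 − 1350 = 4570
Overall = 0.5 × 11600 + 0.25 × 3725 + 0.25 × 4570 = 5800 + 931.25 + 1142.5 = 7873.75

$7,873.75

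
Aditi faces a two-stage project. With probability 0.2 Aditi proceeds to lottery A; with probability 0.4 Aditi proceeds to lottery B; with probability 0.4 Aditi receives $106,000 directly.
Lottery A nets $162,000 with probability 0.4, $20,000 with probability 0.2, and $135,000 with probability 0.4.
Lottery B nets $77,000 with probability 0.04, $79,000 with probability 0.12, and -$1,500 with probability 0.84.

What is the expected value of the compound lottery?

EV(A) = 0.4 × 162000 + 0.2 × 20000 + 0.4 × 135000 = 64800 + 4000 + 54000 = 122800
EV(B) = 0.04 × 77000 + 0.12 × 79000 + 0.84 × (-1500) = 3080 + 9480 − 1260 = 11300
Branch C: 106000 (certain)
Overall = 0.2 × 122800 + 0.4 × 11300 + 0.4 × 106000 = 24560 + 4520 + 42400 = 71480

$71,480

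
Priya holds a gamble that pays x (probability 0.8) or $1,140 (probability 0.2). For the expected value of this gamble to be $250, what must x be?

0.8·x + 0.2·1140 = 250
0.8·x = 250 − 228 = 22
x = 22 / 0.8 = 27.5

x = $27.50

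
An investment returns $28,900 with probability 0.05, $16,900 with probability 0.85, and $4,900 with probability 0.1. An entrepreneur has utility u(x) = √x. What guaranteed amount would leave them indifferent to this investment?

E[u] = 0.05·√28900 + 0.85·√16900 + 0.1·√4900 = 0.05·170 + 0.85·130 + 0.1·70 = 126
CE = (126)² = 15876

$15,876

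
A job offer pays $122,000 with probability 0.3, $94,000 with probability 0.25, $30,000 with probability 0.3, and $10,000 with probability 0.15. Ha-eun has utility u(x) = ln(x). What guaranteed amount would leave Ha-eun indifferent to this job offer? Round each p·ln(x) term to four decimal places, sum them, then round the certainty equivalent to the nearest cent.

E[u] = 0.3·ln(122000) + 0.25·ln(94000) + 0.3·ln(30000) + 0.15·ln(10000) = 3.5135 + 2.8628 + 3.0927 + 1.3816 = 10.8506
CE = e^10.8506 ≈ 51565.08

$51,565.08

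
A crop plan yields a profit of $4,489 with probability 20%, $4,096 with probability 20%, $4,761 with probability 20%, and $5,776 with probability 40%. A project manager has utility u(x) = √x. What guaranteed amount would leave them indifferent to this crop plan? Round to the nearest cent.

$4,956.16

E[u] = 0.2·√4489 + 0.2·√4096 + 0.2·√4761 + 0.4·√5776 = 0.2·67 + 0.2·64 + 0.2·69 + 0.4·76 = 70.4
CE = (70.4)² = 4956.16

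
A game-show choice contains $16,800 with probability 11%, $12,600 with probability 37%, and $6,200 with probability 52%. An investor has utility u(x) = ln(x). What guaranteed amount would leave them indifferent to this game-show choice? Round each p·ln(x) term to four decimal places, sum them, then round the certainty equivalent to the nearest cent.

E[u] = 0.11·ln(16800) + 0.37·ln(12600) + 0.52·ln(6200) = 1.0702 + 3.4933 + 4.5408 = 9.1043
CE = e^9.1043 ≈ 8993.88

$8,993.88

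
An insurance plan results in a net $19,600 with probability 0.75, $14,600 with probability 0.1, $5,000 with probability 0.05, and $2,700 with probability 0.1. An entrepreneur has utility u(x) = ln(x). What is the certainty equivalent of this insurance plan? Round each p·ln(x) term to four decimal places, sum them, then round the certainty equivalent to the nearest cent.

$14,579.91

E[u] = 0.75·ln(19600) + 0.1·ln(14600) + 0.05·ln(5000) + 0.1·ln(2700) = 7.4125 + 0.9589 + 0.4259 + 0.7901 = 9.5874
CE = e^9.5874 ≈ 14579.91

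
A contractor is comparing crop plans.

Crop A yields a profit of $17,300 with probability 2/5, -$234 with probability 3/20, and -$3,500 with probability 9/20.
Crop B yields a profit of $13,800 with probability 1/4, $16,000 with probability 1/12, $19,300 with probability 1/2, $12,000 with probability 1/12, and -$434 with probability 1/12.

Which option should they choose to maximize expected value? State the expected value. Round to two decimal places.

Crop A = 2/5 × 17300 + 3/20 × (-234) + 9/20 × (-3500) = 6920 − 35.1 − 1575 = 5309.9
Crop B = 1/4 × 13800 + 1/12 × 16000 + 1/2 × 19300 + 1/12 × 12000 + 1/12 × (-434) = 3450 + 1333.3333 + 9650 + 1000 − 36.1667 = 15397.1667

Crop B ($15,397.17)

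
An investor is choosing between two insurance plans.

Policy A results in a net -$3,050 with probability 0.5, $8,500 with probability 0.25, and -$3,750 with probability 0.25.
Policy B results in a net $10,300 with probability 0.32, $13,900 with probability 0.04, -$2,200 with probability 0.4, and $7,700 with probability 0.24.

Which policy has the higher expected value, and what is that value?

Policy A = 0.5 × (-3050) + 0.25 × 8500 + 0.25 × (-3750) = -1525 + 2125 − 937.5 = -337.5
Policy B = 0.32 × 10300 + 0.04 × 13900 + 0.4 × (-2200) + 0.24 × 7700 = 3296 + 556 − 880 + 1848 = 4820

Policy B ($4,820)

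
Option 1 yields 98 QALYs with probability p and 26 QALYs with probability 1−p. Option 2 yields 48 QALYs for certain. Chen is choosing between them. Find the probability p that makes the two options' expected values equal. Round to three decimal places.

p·98 + (1−p)·26 = 48
72p + 26 = 48
p = (48 − 26) / 72

p = 0.306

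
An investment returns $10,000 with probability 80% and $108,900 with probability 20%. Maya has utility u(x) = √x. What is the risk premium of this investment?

$8,464

E[u] = 0.8·√10000 + 0.2·√108900 = 0.8·100 + 0.2·330 = 146
CE = (146)² = 21316
Risk premium = EV − CE = 29780 − 21316 = 8464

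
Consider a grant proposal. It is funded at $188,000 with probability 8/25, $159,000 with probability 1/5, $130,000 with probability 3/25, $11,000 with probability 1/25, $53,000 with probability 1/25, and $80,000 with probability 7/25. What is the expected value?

EV = 8/25 × 188000 + 1/5 × 159000 + 3/25 × 130000 + 1/25 × 11000 + 1/25 × 53000 + 7/25 × 80000 = 60160 + 31800 + 15600 + 440 + 2120 + 22400 = 132520

$132,520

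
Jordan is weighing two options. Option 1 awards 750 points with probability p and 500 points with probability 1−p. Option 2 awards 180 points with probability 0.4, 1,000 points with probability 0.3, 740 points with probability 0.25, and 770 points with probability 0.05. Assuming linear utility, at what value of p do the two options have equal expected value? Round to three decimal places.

p = 0.382

EV(Option 2) = 0.4 × 180 + 0.3 × 1000 + 0.25 × 740 + 0.05 × 770 = 72 + 300 + 185 + 38.5 = 595.5
p·750 + (1−p)·500 = 595.5
250p + 500 = 595.5
p = (595.5 − 500) / 250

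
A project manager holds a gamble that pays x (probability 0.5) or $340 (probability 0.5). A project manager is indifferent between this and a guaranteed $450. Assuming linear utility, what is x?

0.5·x + 0.5·340 = 450
0.5·x = 450 − 170 = 280
x = 280 / 0.5 = 560

x = $560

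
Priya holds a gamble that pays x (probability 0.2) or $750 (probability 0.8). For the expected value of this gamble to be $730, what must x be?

x = $650

0.2·x + 0.8·750 = 730
0.2·x = 730 − 600 = 130
x = 130 / 0.2 = 650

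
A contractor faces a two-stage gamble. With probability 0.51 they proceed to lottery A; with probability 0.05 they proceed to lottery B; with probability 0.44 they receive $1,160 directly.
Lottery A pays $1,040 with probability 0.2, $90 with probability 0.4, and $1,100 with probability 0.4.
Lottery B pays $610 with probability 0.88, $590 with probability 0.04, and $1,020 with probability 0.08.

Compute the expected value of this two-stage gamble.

$891.34

EV(A) = 0.2 × 1040 + 0.4 × 90 + 0.4 × 1100 = 208 + 36 + 440 = 684
EV(B) = 0.88 × 610 + 0.04 × 590 + 0.08 × 1020 = 536.8 + 23.6 + 81.6 = 642
Branch C: 1160 (certain)
Overall = 0.51 × 684 + 0.05 × 642 + 0.44 × 1160 = 348.84 + 32.1 + 510.4 = 891.34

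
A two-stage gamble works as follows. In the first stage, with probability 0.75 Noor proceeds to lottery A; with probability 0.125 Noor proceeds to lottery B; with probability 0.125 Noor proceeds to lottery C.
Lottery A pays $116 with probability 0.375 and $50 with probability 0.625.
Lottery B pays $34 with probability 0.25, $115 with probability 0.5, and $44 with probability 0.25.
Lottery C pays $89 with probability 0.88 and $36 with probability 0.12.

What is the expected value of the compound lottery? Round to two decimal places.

$76.02

EV(A) = 0.375 × 116 + 0.625 × 50 = 43.5 + 31.25 = 74.75
EV(B) = 0.25 × 34 + 0.5 × 115 + 0.25 × 44 = 8.5 + 57.5 + 11 = 77
EV(C) = 0.88 × 89 + 0.12 × 36 = 78.32 + 4.32 = 82.64
Overall = 0.75 × 74.75 + 0.125 × 77 + 0.125 × 82.64 = 56.0625 + 9.625 + 10.33 = 76.0175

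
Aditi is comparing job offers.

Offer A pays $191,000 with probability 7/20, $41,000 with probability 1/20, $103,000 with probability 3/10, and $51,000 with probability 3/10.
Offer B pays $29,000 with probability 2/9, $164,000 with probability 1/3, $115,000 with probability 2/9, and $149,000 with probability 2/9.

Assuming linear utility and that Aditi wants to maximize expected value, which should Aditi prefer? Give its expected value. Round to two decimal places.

Offer B ($119,777.78)

Offer A = 7/20 × 191000 + 1/20 × 41000 + 3/10 × 103000 + 3/10 × 51000 = 66850 + 2050 + 30900 + 15300 = 115100
Offer B = 2/9 × 29000 + 1/3 × 164000 + 2/9 × 115000 + 2/9 × 149000 = 6444.4444 + 54666.6667 + 25555.5556 + 33111.1111 = 119777.7778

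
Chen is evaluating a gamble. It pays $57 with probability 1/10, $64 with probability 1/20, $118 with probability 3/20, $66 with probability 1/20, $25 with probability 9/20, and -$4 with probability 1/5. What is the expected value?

EV = 1/10 × 57 + 1/20 × 64 + 3/20 × 118 + 1/20 × 66 + 9/20 × 25 + 1/5 × (-4) = 5.7 + 3.2 + 17.7 + 3.3 + 11.25 − 0.8 = 40.35

$40.35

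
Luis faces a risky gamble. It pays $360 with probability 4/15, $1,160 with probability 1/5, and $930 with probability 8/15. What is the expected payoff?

$824

EV = 4/15 × 360 + 1/5 × 1160 + 8/15 × 930 = 96 + 232 + 496 = 824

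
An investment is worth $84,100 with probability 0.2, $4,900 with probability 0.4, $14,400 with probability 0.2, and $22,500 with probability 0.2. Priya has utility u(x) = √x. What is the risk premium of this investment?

$6,560

E[u] = 0.2·√84100 + 0.4·√4900 + 0.2·√14400 + 0.2·√22500 = 0.2·290 + 0.4·70 + 0.2·120 + 0.2·150 = 140
CE = (140)² = 19600
Risk premium = EV − CE = 26160 − 19600 = 6560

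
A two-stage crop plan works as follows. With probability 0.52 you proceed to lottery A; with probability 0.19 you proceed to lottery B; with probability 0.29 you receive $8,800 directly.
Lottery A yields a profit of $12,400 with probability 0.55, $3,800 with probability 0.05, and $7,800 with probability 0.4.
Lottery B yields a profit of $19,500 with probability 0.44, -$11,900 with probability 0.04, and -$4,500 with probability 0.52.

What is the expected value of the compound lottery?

$8,914.76

EV(A) = 0.55 × 12400 + 0.05 × 3800 + 0.4 × 7800 = 6820 + 190 + 3120 = 10130
EV(B) = 0.44 × 19500 + 0.04 × (-11900) + 0.52 × (-4500) = 8580 − 476 − 2340 = 5764
Branch C: 8800 (certain)
Overall = 0.52 × 10130 + 0.19 × 5764 + 0.29 × 8800 = 5267.6 + 1095.16 + 2552 = 8914.76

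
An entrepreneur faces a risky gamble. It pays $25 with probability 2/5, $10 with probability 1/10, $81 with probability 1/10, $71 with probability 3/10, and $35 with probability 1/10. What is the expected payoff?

$43.90

EV = 2/5 × 25 + 1/10 × 10 + 1/10 × 81 + 3/10 × 71 + 1/10 × 35 = 10 + 1 + 8.1 + 21.3 + 3.5 = 43.9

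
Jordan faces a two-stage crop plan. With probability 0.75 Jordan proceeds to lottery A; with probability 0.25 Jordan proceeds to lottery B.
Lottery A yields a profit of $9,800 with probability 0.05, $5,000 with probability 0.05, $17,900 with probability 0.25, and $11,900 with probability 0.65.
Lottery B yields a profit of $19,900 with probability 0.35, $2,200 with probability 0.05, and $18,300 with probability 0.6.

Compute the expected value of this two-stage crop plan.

$14,226.25

EV(A) = 0.05 × 9800 + 0.05 × 5000 + 0.25 × 17900 + 0.65 × 11900 = 490 + 250 + 4475 + 7735 = 12950
EV(B) = 0.35 × 19900 + 0.05 × 2200 + 0.6 × 18300 = 6965 + 110 + 10980 = 18055
Overall = 0.75 × 12950 + 0.25 × 18055 = 9712.5 + 4513.75 = 14226.25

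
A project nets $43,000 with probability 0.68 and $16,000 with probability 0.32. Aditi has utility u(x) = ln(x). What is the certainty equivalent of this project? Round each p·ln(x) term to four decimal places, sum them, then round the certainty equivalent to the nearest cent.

$31,338.42

E[u] = 0.68·ln(43000) + 0.32·ln(16000) = 7.2549 + 3.0977 = 10.3526
CE = e^10.3526 ≈ 31338.42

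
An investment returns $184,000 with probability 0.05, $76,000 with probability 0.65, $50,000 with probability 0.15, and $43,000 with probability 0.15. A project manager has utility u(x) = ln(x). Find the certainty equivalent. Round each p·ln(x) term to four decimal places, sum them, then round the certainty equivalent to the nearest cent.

$68,487.05

E[u] = 0.05·ln(184000) + 0.65·ln(76000) + 0.15·ln(50000) + 0.15·ln(43000) = 0.6061 + 7.3050 + 1.6230 + 1.6003 = 11.1344
CE = e^11.1344 ≈ 68487.05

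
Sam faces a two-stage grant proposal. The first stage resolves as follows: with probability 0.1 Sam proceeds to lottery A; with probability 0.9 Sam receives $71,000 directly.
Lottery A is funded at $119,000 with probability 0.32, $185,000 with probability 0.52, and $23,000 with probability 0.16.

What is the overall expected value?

$77,696

EV(A) = 0.32 × 119000 + 0.52 × 185000 + 0.16 × 23000 = 38080 + 96200 + 3680 = 137960
Branch B: 71000 (certain)
Overall = 0.1 × 137960 + 0.9 × 71000 = 13796 + 63900 = 77696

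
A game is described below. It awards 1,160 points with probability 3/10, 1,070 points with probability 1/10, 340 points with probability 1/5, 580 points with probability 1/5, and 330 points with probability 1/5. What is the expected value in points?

EV = 3/10 × 1160 + 1/10 × 1070 + 1/5 × 340 + 1/5 × 580 + 1/5 × 330 = 348 + 107 + 68 + 116 + 66 = 705

705 points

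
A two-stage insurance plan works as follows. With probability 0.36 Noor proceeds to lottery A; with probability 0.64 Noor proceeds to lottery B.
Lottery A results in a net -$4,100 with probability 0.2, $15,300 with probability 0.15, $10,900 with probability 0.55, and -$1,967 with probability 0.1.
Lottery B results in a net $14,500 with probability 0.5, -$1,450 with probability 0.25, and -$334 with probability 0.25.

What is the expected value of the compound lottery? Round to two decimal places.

EV(A) = 0.2 × (-4100) + 0.15 × 15300 + 0.55 × 10900 + 0.1 × (-1967) = -820 + 2295 + 5995 − 196.7 = 7273.3
EV(B) = 0.5 × 14500 + 0.25 × (-1450) + 0.25 × (-334) = 7250 − 362.5 − 83.5 = 6804
Overall = 0.36 × 7273.3 + 0.64 × 6804 = 2618.388 + 4354.56 = 6972.948

$6,972.95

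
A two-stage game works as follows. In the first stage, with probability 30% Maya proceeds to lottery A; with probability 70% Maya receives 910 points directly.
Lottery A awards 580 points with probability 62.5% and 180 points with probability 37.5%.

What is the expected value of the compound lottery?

EV(A) = 0.625 × 580 + 0.375 × 180 = 362.5 + 67.5 = 430
Branch B: 910 (certain)
Overall = 0.3 × 430 + 0.7 × 910 = 129 + 637 = 766

766 points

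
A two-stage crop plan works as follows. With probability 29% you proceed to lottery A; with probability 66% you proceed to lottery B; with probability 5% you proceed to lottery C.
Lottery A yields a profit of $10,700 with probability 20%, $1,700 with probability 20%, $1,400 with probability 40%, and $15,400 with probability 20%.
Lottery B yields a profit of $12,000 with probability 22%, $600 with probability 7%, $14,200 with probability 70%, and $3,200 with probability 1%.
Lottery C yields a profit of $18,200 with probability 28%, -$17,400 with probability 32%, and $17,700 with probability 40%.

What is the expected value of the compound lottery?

EV(A) = 0.2 × 10700 + 0.2 × 1700 + 0.4 × 1400 + 0.2 × 15400 = 2140 + 340 + 560 + 3080 = 6120
EV(B) = 0.22 × 12000 + 0.07 × 600 + 0.7 × 14200 + 0.01 × 3200 = 2640 + 42 + 9940 + 32 = 12654
EV(C) = 0.28 × 18200 + 0.32 × (-17400) + 0.4 × 17700 = 5096 − 5568 + 7080 = 6608
Overall = 0.29 × 6120 + 0.66 × 12654 + 0.05 × 6608 = 1774.8 + 8351.64 + 330.4 = 10456.84

$10,456.84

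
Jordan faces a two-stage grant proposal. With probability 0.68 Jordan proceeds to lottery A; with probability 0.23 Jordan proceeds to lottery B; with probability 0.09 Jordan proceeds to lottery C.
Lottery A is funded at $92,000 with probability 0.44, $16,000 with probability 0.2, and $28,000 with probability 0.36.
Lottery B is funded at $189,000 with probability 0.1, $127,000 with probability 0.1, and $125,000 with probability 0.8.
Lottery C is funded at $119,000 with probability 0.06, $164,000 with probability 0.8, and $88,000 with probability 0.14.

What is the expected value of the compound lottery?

$80,384.20

EV(A) = 0.44 × 92000 + 0.2 × 16000 + 0.36 × 28000 = 40480 + 3200 + 10080 = 53760
EV(B) = 0.1 × 189000 + 0.1 × 127000 + 0.8 × 125000 = 18900 + 12700 + 100000 = 131600
EV(C) = 0.06 × 119000 + 0.8 × 164000 + 0.14 × 88000 = 7140 + 131200 + 12320 = 150660
Overall = 0.68 × 53760 + 0.23 × 131600 + 0.09 × 150660 = 36556.8 + 30268 + 13559.4 = 80384.2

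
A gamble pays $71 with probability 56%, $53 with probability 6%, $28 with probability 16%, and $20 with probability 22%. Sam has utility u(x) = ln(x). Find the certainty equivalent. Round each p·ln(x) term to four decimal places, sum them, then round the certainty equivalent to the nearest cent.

$45.49

E[u] = 0.56·ln(71) + 0.06·ln(53) + 0.16·ln(28) + 0.22·ln(20) = 2.3871 + 0.2382 + 0.5332 + 0.6591 = 3.8176
CE = e^3.8176 ≈ 45.49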